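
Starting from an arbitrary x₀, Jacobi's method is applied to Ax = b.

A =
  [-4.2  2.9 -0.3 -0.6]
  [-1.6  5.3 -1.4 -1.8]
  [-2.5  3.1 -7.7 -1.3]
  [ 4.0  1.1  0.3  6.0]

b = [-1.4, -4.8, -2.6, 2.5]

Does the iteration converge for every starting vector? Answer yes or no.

Split A = D + L + U, D = diag(-4.2, 5.3, -7.7, 6).
T_J = -D⁻¹(L+U): T[2,0] = -(-2.5)/(-7.7) = -0.3247; T[2,2] = 0.
  T[0,:] = [+0.0000, +0.6905, -0.0714, -0.1429]
  T[1,:] = [+0.3019, +0.0000, +0.2642, +0.3396]
  T[2,:] = [-0.3247, +0.4026, +0.0000, -0.1688]
  T[3,:] = [-0.6667, -0.1833, -0.0500, +0.0000]
moduli |λ_i(T)| = 0.8245, 0.4794, 0.4794, 0.0969.
ρ(T) = max|λ| = 0.8245; 0.8245 < 1: convergent.

yes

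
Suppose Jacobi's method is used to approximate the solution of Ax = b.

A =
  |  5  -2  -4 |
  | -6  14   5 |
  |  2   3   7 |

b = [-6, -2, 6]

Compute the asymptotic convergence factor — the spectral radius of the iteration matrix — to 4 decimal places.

Let D = diag(5, 14, 7); L, U the strict triangles.
Jacobi: T = -D⁻¹(L+U), T[0,2] = -(-4)/(5) = +0.8000; T[0,0] = 0.
  T[0,:] = [+0.0000 +0.4000 +0.8000]
  T[1,:] = [+0.4286 +0.0000 -0.3571]
  T[2,:] = [-0.2857 -0.4286 +0.0000]
moduli |λ_i(T)| = 0.5406, 0.4431, 0.4431.
ρ = 0.5406; 0.5406 < 1: convergent.

0.5406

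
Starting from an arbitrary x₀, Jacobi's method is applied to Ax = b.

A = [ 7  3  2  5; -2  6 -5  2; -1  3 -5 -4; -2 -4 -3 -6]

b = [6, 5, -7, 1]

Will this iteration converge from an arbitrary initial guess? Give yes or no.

Write A = D+L+U with D = diag(7, 6, -5, -6).
Jacobi T = -D⁻¹(L+U): T[2,0] = -(-1)/(-5) = -0.2000; T[2,2] = 0.
  T[0,:] = [+0.0000 -0.4286 -0.2857 -0.7143]
  T[1,:] = [+0.3333 +0.0000 +0.8333 -0.3333]
  T[2,:] = [-0.2000 +0.6000 +0.0000 -0.8000]
  T[3,:] = [-0.3333 -0.6667 -0.5000 +0.0000]
eigenvalue magnitudes: 1.2425, 0.8276, 0.8276, 0.2742.
ρ = 1.2425; 1.2425 > 1, so it fails to converge.

no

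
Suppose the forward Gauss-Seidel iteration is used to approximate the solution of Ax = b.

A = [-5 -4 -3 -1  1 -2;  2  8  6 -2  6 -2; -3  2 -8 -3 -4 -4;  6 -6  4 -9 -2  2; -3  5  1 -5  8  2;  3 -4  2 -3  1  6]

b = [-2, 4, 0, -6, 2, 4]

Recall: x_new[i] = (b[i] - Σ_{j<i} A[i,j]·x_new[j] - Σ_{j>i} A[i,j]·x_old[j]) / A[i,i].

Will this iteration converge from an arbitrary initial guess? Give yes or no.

no

Diagonal D = diag(-5, 8, -8, -9, 8, 6); L, U strict lower/upper.
Gauss-Seidel: T = -(D+L)⁻¹U, row 0 first, T[0,2] = -(-3)/(-5) = -0.6000; later rows by forward substitution.
  T[0,:] = [+0.0000  -0.8000  -0.6000  -0.2000  +0.2000  -0.4000]
  T[1,:] = [+0.0000  +0.2000  -0.6000  +0.3000  -0.8000  +0.3500]
  T[2,:] = [+0.0000  +0.3500  +0.0750  -0.2250  -0.7750  -0.2625]
  T[3,:] = [+0.0000  -0.5111  +0.0333  -0.4333  +0.1000  -0.3944]
  T[4,:] = [+0.0000  -0.7882  +0.1615  -0.5052  +0.7344  -0.8325]
  T[5,:] = [+0.0000  +0.2925  -0.1352  +0.2425  -0.4474  +0.4624]
moduli |λ_i(T)| = 1.2361, 0.6724, 0.3732, 0.3732, 0.0540, 0.0000.
ρ = 1.2361; 1.2361 > 1 ⇒ diverges.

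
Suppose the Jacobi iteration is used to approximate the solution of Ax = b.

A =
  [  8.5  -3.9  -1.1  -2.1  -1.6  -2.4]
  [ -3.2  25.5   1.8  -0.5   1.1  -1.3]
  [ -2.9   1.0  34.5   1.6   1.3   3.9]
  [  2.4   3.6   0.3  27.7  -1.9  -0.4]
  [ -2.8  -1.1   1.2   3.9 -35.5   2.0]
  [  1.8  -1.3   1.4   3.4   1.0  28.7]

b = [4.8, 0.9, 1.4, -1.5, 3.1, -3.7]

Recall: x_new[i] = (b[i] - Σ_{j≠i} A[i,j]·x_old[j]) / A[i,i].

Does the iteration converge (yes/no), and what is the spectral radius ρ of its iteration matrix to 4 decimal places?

A = D + L + U where D = diag(8.5, 25.5, 34.5, 27.7, -35.5, 28.7).
Jacobi: T = -D⁻¹(L+U), T[3,5] = -(-0.4)/(27.7) = +0.0144; T[3,3] = 0.
  T[0,:] = [+0.0000  +0.4588  +0.1294  +0.2471  +0.1882  +0.2824]
  T[1,:] = [+0.1255  +0.0000  -0.0706  +0.0196  -0.0431  +0.0510]
  T[2,:] = [+0.0841  -0.0290  +0.0000  -0.0464  -0.0377  -0.1130]
  T[3,:] = [-0.0866  -0.1300  -0.0108  +0.0000  +0.0686  +0.0144]
  T[4,:] = [-0.0789  -0.0310  +0.0338  +0.1099  +0.0000  +0.0563]
  T[5,:] = [-0.0627  +0.0453  -0.0488  -0.1185  -0.0348  +0.0000]
|eigenvalues of T|: 0.2220, 0.1822, 0.1775, 0.1775, 0.0968, 0.0164.
ρ(T) = max|λ| = 0.2220; 0.2220 < 1, so it converges for any x₀.

yes, ρ = 0.2220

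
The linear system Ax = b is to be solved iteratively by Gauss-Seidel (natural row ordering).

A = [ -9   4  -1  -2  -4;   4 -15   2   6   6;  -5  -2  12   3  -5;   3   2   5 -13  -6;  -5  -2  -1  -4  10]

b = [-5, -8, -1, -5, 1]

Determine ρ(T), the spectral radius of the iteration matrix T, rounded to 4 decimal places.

Split A = D + L + U, D = diag(-9, -15, 12, -13, 10).
T_GS = -(D+L)⁻¹U: row 0 first, T[0,1] = -(4)/(-9) = +0.4444; later rows by forward substitution.
  T[0,:] = [+0.0000 +0.4444 -0.1111 -0.2222 -0.4444]
  T[1,:] = [+0.0000 +0.1185 +0.1037 +0.3407 +0.2815]
  T[2,:] = [+0.0000 +0.2049 -0.0290 -0.2858 +0.2784]
  T[3,:] = [+0.0000 +0.1996 -0.0208 -0.1088 -0.4137]
  T[4,:] = [+0.0000 +0.3463 -0.0461 -0.1151 -0.3036]
eigenvalue magnitudes: 0.6979, 0.3381, 0.1204, 0.1204, 0.0000.
spectral radius ρ = 0.6979; 0.6979 < 1, so it converges for any x₀.

0.6979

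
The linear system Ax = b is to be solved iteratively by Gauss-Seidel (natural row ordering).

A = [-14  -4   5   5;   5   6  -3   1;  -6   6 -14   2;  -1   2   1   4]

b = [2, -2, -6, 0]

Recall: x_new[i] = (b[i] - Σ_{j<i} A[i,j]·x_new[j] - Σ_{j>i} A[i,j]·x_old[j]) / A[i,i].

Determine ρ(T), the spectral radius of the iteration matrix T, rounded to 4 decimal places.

0.6942

Split A = D + L + U, D = diag(-14, 6, -14, 4).
T_GS = -(D+L)⁻¹U: row 0 first, T[0,2] = -(5)/(-14) = +0.3571; later rows by forward substitution.
  T[0,:] = [+0.0000 -0.2857 +0.3571 +0.3571]
  T[1,:] = [+0.0000 +0.2381 +0.2024 -0.4643]
  T[2,:] = [+0.0000 +0.2245 -0.0663 -0.2092]
  T[3,:] = [+0.0000 -0.2466 +0.0047 +0.3737]
|λ(T)| sorted: 0.6942, 0.1878, 0.0391, 0.0000.
ρ = 0.6942; 0.6942 < 1: convergent.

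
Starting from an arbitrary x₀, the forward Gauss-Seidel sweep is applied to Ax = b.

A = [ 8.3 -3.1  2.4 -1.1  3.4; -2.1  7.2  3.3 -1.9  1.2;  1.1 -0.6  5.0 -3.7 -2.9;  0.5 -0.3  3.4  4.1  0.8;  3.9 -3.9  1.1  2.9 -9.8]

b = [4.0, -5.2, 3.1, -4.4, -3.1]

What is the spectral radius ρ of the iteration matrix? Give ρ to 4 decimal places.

Let D = diag(8.3, 7.2, 5, 4.1, -9.8); L, U the strict triangles.
GS T = -(D+L)⁻¹U: row 0 first, T[0,3] = -(-1.1)/(8.3) = +0.1325; later rows by forward substitution.
  T[0,:] = [+0.0000, +0.3735, -0.2892, +0.1325, -0.4096]
  T[1,:] = [+0.0000, +0.1089, -0.5427, +0.3025, -0.2861]
  T[2,:] = [+0.0000, -0.0691, -0.0015, +0.7471, +0.6358]
  T[3,:] = [+0.0000, +0.0197, -0.0032, -0.6136, -0.6933]
  T[4,:] = [+0.0000, +0.1034, +0.0998, -0.1654, -0.1830]
eigenvalue magnitudes: 0.9493, 0.2598, 0.2598, 0.1535, 0.0000.
ρ(T) = max|λ| = 0.9493; 0.9493 < 1: convergent.

0.9493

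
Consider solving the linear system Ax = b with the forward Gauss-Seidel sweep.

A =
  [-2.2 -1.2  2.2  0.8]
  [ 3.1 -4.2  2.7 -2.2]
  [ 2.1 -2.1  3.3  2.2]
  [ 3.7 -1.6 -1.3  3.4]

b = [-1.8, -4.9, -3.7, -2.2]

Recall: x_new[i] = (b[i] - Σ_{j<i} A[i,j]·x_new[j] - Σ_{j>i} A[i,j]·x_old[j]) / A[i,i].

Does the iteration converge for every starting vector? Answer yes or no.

no

Write A = D+L+U with D = diag(-2.2, -4.2, 3.3, 3.4).
T_GS = -(D+L)⁻¹U: row 0 first, T[0,2] = -(2.2)/(-2.2) = +1.0000; later rows by forward substitution.
  T[0,:] = [+0.0000  -0.5455  +1.0000  +0.3636]
  T[1,:] = [+0.0000  -0.4026  +1.3810  -0.2554]
  T[2,:] = [+0.0000  +0.0909  +0.2424  -1.0606]
  T[3,:] = [+0.0000  +0.4389  -0.3457  -0.9214]
|eigenvalues of T|: 1.4351, 0.4210, 0.4210, 0.0000.
ρ = 1.4351; 1.4351 > 1 ⇒ diverges.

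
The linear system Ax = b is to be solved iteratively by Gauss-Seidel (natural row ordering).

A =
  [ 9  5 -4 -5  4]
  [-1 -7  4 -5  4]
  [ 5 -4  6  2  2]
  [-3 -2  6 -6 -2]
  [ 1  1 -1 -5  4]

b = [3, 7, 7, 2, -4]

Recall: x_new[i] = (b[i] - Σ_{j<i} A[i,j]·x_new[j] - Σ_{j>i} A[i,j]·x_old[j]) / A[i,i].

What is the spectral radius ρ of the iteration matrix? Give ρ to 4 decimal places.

1.5435

A = D + L + U where D = diag(9, -7, 6, -6, 4).
T_GS = -(D+L)⁻¹U: row 0 first, T[0,2] = -(-4)/(9) = +0.4444; later rows by forward substitution.
  T[0,:] = [+0.0000  -0.5556  +0.4444  +0.5556  -0.4444]
  T[1,:] = [+0.0000  +0.0794  +0.5079  -0.7937  +0.6349]
  T[2,:] = [+0.0000  +0.5159  -0.0317  -1.3254  +0.4603]
  T[3,:] = [+0.0000  +0.7672  -0.4233  -1.3386  +0.1376]
  T[4,:] = [+0.0000  +1.2070  -0.7751  -1.9451  +0.2394]
|eigenvalues of T|: 1.5435, 0.4586, 0.1116, 0.1116, 0.0000.
spectral radius ρ = 1.5435; 1.5435 > 1 ⇒ diverges.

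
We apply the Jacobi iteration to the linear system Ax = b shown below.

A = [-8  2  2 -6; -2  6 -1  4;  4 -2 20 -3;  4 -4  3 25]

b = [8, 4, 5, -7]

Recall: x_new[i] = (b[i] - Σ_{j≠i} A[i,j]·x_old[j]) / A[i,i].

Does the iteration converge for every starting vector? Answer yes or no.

yes

A = D + L + U where D = diag(-8, 6, 20, 25).
Jacobi T = -D⁻¹(L+U): T[3,1] = -(-4)/(25) = +0.1600; T[3,3] = 0.
  T[0,:] = [+0.0000 +0.2500 +0.2500 -0.7500]
  T[1,:] = [+0.3333 +0.0000 +0.1667 -0.6667]
  T[2,:] = [-0.2000 +0.1000 +0.0000 +0.1500]
  T[3,:] = [-0.1600 +0.1600 -0.1200 +0.0000]
|roots of det(T-λI)|: 0.3521, 0.2599, 0.2599, 0.0350.
ρ(T) = max|λ| = 0.3521; 0.3521 < 1 ⇒ converges.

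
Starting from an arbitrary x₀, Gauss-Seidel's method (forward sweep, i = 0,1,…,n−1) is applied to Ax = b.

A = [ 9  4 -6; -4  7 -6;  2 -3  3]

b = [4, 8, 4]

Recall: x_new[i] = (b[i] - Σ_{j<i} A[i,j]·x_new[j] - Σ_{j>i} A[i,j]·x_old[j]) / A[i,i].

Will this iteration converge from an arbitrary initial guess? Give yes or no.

yes

Let D = diag(9, 7, 3); L, U the strict triangles.
GS T = -(D+L)⁻¹U: row 0 first, T[0,2] = -(-6)/(9) = +0.6667; later rows by forward substitution.
  T[0,:] = [+0.0000, -0.4444, +0.6667]
  T[1,:] = [+0.0000, -0.2540, +1.2381]
  T[2,:] = [+0.0000, +0.0423, +0.7937]
eigenvalue magnitudes: 0.8415, 0.3018, 0.0000.
ρ = 0.8415; 0.8415 < 1, so it converges for any x₀.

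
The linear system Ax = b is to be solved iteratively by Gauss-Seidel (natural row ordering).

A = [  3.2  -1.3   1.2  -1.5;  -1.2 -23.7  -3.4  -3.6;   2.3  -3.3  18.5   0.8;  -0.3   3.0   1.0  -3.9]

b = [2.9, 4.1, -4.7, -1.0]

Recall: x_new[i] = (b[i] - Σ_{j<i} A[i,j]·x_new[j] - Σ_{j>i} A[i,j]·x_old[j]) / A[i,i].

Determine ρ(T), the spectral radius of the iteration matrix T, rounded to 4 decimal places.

A = D + L + U where D = diag(3.2, -23.7, 18.5, -3.9).
Gauss-Seidel: T = -(D+L)⁻¹U, row 0 first, T[0,1] = -(-1.3)/(3.2) = +0.4062; later rows by forward substitution.
  T[0,:] = [+0.0000 +0.4062 -0.3750 +0.4688]
  T[1,:] = [+0.0000 -0.0206 -0.1245 -0.1756]
  T[2,:] = [+0.0000 -0.0542 +0.0244 -0.1328]
  T[3,:] = [+0.0000 -0.0610 -0.0606 -0.2052]
|eigenvalues of T|: 0.2946, 0.0855, 0.0077, 0.0000.
ρ(T) = max|λ| = 0.2946; 0.2946 < 1 ⇒ converges.

0.2946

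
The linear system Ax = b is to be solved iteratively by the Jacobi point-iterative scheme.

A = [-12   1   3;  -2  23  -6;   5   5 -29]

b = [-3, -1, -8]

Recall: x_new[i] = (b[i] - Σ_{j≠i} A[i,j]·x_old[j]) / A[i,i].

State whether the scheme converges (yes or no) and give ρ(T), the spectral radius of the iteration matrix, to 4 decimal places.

yes, ρ = 0.3424

Split A = D + L + U, D = diag(-12, 23, -29).
T_J = -D⁻¹(L+U): T[0,2] = -(3)/(-12) = +0.2500; T[0,0] = 0.
  T[0,:] = [+0.0000 +0.0833 +0.2500]
  T[1,:] = [+0.0870 +0.0000 +0.2609]
  T[2,:] = [+0.1724 +0.1724 +0.0000]
moduli |λ_i(T)| = 0.3424, 0.2573, 0.0851.
spectral radius ρ = 0.3424; 0.3424 < 1: convergent.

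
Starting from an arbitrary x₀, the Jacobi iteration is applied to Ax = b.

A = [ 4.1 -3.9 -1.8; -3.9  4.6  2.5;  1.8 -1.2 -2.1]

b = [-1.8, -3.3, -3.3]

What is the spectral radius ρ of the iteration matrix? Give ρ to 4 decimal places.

1.4006

Diagonal D = diag(4.1, 4.6, -2.1); L, U strict lower/upper.
Jacobi: T = -D⁻¹(L+U), T[2,0] = -(1.8)/(-2.1) = +0.8571; T[2,2] = 0.
  T[0,:] = [+0.0000  +0.9512  +0.4390]
  T[1,:] = [+0.8478  +0.0000  -0.5435]
  T[2,:] = [+0.8571  -0.5714  +0.0000]
|roots of det(T-λI)|: 1.4006, 0.8491, 0.5515.
ρ(T) = max|λ| = 1.4006; 1.4006 > 1: divergent.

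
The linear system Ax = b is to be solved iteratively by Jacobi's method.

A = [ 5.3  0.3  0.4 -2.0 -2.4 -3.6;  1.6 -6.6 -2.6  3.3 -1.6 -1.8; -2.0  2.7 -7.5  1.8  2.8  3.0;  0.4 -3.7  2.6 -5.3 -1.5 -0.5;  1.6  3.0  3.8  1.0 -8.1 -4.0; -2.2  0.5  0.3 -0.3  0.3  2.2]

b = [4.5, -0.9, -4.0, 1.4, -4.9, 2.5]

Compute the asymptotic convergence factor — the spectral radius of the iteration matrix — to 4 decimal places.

1.1758

Write A = D+L+U with D = diag(5.3, -6.6, -7.5, -5.3, -8.1, 2.2).
Jacobi T = -D⁻¹(L+U): T[1,3] = -(3.3)/(-6.6) = +0.5000; T[1,1] = 0.
  T[0,:] = [+0.0000  -0.0566  -0.0755  +0.3774  +0.4528  +0.6792]
  T[1,:] = [+0.2424  +0.0000  -0.3939  +0.5000  -0.2424  -0.2727]
  T[2,:] = [-0.2667  +0.3600  +0.0000  +0.2400  +0.3733  +0.4000]
  T[3,:] = [+0.0755  -0.6981  +0.4906  +0.0000  -0.2830  -0.0943]
  T[4,:] = [+0.1975  +0.3704  +0.4691  +0.1235  +0.0000  -0.4938]
  T[5,:] = [+1.0000  -0.2273  -0.1364  +0.1364  -0.1364  +0.0000]
eigenvalue magnitudes: 1.1758, 0.7848, 0.7199, 0.7199, 0.2487, 0.2487.
spectral radius ρ = 1.1758; 1.1758 > 1 ⇒ diverges.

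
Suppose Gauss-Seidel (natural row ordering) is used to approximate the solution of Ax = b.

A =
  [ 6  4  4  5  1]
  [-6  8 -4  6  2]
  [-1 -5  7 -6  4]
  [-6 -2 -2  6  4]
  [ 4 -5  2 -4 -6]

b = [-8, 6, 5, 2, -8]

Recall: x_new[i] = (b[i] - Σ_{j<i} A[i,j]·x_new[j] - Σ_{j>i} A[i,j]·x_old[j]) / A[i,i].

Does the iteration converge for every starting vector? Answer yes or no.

A = D + L + U where D = diag(6, 8, 7, 6, -6).
GS T = -(D+L)⁻¹U: row 0 first, T[0,3] = -(5)/(6) = -0.8333; later rows by forward substitution.
  T[0,:] = [+0.0000, -0.6667, -0.6667, -0.8333, -0.1667]
  T[1,:] = [+0.0000, -0.5000, +0.0000, -1.3750, -0.3750]
  T[2,:] = [+0.0000, -0.4524, -0.0952, -0.2440, -0.8631]
  T[3,:] = [+0.0000, -0.9841, -0.6984, -1.3730, -1.2460]
  T[4,:] = [+0.0000, +0.4775, -0.0106, +1.4243, +0.7444]
|eigenvalues of T|: 1.3437, 0.5136, 0.4290, 0.4290, 0.0000.
spectral radius ρ = 1.3437; 1.3437 > 1: divergent.

no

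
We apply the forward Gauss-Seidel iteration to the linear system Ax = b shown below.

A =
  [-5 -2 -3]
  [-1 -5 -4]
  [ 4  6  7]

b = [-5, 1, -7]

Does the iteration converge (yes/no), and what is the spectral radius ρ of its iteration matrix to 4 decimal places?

yes, ρ = 0.7674

Let D = diag(-5, -5, 7); L, U the strict triangles.
GS T = -(D+L)⁻¹U: row 0 first, T[0,1] = -(-2)/(-5) = -0.4000; later rows by forward substitution.
  T[0,:] = [+0.0000 -0.4000 -0.6000]
  T[1,:] = [+0.0000 +0.0800 -0.6800]
  T[2,:] = [+0.0000 +0.1600 +0.9257]
|roots of det(T-λI)|: 0.7674, 0.2383, 0.0000.
spectral radius ρ = 0.7674; 0.7674 < 1, so it converges for any x₀.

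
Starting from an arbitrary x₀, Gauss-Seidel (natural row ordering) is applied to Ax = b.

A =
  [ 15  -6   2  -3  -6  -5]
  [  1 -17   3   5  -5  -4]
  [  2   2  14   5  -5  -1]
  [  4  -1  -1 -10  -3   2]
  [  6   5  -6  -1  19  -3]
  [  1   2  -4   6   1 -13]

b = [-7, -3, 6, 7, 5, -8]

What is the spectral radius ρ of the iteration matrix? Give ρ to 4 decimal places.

0.5186

Split A = D + L + U, D = diag(15, -17, 14, -10, 19, -13).
Gauss-Seidel: T = -(D+L)⁻¹U, row 0 first, T[0,2] = -(2)/(15) = -0.1333; later rows by forward substitution.
  T[0,:] = [+0.0000  +0.4000  -0.1333  +0.2000  +0.4000  +0.3333]
  T[1,:] = [+0.0000  +0.0235  +0.1686  +0.3059  -0.2706  -0.2157]
  T[2,:] = [+0.0000  -0.0605  -0.0050  -0.4294  +0.3387  +0.0546]
  T[3,:] = [+0.0000  +0.1637  -0.0697  +0.0924  -0.1468  +0.3494]
  T[4,:] = [+0.0000  -0.1430  -0.0075  -0.2744  +0.0441  +0.1450]
  T[5,:] = [+0.0000  +0.1176  -0.0155  +0.2161  -0.1794  +0.1481]
eigenvalue magnitudes: 0.5186, 0.2530, 0.1374, 0.1371, 0.0372, 0.0000.
ρ(T) = max|λ| = 0.5186; 0.5186 < 1 ⇒ converges.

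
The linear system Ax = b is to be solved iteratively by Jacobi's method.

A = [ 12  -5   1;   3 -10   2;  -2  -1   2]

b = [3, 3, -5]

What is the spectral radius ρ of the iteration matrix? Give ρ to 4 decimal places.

Diagonal D = diag(12, -10, 2); L, U strict lower/upper.
Jacobi: T = -D⁻¹(L+U), T[1,2] = -(2)/(-10) = +0.2000; T[1,1] = 0.
  T[0,:] = [+0.0000 +0.4167 -0.0833]
  T[1,:] = [+0.3000 +0.0000 +0.2000]
  T[2,:] = [+1.0000 +0.5000 +0.0000]
|roots of det(T-λI)|: 0.5257, 0.3671, 0.3671.
ρ = 0.5257; 0.5257 < 1 ⇒ converges.

0.5257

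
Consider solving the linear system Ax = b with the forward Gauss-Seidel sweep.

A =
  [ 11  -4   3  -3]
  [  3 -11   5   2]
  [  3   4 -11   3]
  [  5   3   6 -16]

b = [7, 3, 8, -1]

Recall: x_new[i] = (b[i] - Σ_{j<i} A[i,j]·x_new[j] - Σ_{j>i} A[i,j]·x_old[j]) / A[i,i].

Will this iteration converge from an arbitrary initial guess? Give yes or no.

yes

Write A = D+L+U with D = diag(11, -11, -11, -16).
GS T = -(D+L)⁻¹U: row 0 first, T[0,2] = -(3)/(11) = -0.2727; later rows by forward substitution.
  T[0,:] = [+0.0000  +0.3636  -0.2727  +0.2727]
  T[1,:] = [+0.0000  +0.0992  +0.3802  +0.2562]
  T[2,:] = [+0.0000  +0.1352  +0.0639  +0.4403]
  T[3,:] = [+0.0000  +0.1829  +0.0100  +0.2984]
moduli |λ_i(T)| = 0.5843, 0.1553, 0.1553, 0.0000.
ρ = 0.5843; 0.5843 < 1 ⇒ converges.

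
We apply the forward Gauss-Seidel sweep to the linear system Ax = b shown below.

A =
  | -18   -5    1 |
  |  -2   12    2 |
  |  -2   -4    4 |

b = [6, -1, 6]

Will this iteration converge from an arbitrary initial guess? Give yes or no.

yes

A = D + L + U where D = diag(-18, 12, 4).
Gauss-Seidel: T = -(D+L)⁻¹U, row 0 first, T[0,1] = -(-5)/(-18) = -0.2778; later rows by forward substitution.
  T[0,:] = [+0.0000  -0.2778  +0.0556]
  T[1,:] = [+0.0000  -0.0463  -0.1574]
  T[2,:] = [+0.0000  -0.1852  -0.1296]
eigenvalue magnitudes: 0.2637, 0.0878, 0.0000.
ρ(T) = max|λ| = 0.2637; 0.2637 < 1 ⇒ converges.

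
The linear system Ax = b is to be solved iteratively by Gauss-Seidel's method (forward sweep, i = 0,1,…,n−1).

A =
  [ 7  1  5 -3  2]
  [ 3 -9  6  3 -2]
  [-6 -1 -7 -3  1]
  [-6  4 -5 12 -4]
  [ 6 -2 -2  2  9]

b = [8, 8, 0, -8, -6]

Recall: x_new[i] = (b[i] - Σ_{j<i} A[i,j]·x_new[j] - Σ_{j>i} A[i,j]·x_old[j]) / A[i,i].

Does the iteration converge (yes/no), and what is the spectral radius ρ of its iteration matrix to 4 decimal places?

Diagonal D = diag(7, -9, -7, 12, 9); L, U strict lower/upper.
GS T = -(D+L)⁻¹U: row 0 first, T[0,2] = -(5)/(7) = -0.7143; later rows by forward substitution.
  T[0,:] = [+0.0000  -0.1429  -0.7143  +0.4286  -0.2857]
  T[1,:] = [+0.0000  -0.0476  +0.4286  +0.4762  -0.3175]
  T[2,:] = [+0.0000  +0.1293  +0.5510  -0.8639  +0.4331]
  T[3,:] = [+0.0000  -0.0017  -0.2704  -0.3044  +0.4768]
  T[4,:] = [+0.0000  +0.1138  +0.7540  -0.3042  +0.1102]
|eigenvalues of T|: 0.8573, 0.6998, 0.2203, 0.0686, 0.0000.
ρ(T) = max|λ| = 0.8573; 0.8573 < 1 ⇒ converges.

yes, ρ = 0.8573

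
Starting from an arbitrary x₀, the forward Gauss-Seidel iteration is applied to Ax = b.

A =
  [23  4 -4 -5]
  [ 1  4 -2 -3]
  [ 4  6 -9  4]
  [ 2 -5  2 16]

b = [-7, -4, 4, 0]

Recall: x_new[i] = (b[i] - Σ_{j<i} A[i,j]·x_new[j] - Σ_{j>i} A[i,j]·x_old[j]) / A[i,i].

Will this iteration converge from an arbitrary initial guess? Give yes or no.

yes

Let D = diag(23, 4, -9, 16); L, U the strict triangles.
Gauss-Seidel: T = -(D+L)⁻¹U, row 0 first, T[0,2] = -(-4)/(23) = +0.1739; later rows by forward substitution.
  T[0,:] = [+0.0000, -0.1739, +0.1739, +0.2174]
  T[1,:] = [+0.0000, +0.0435, +0.4565, +0.6957]
  T[2,:] = [+0.0000, -0.0483, +0.3816, +1.0048]
  T[3,:] = [+0.0000, +0.0414, +0.0732, +0.0646]
moduli |λ_i(T)| = 0.5684, 0.0922, 0.0922, 0.0000.
spectral radius ρ = 0.5684; 0.5684 < 1: convergent.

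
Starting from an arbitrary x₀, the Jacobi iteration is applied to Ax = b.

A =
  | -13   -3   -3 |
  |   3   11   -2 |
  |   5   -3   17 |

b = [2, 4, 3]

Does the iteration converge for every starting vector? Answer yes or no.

Write A = D+L+U with D = diag(-13, 11, 17).
Jacobi T = -D⁻¹(L+U): T[1,2] = -(-2)/(11) = +0.1818; T[1,1] = 0.
  T[0,:] = [+0.0000, -0.2308, -0.2308]
  T[1,:] = [-0.2727, +0.0000, +0.1818]
  T[2,:] = [-0.2941, +0.1765, +0.0000]
|eigenvalues of T|: 0.4622, 0.2828, 0.1794.
spectral radius ρ = 0.4622; 0.4622 < 1, so it converges for any x₀.

yes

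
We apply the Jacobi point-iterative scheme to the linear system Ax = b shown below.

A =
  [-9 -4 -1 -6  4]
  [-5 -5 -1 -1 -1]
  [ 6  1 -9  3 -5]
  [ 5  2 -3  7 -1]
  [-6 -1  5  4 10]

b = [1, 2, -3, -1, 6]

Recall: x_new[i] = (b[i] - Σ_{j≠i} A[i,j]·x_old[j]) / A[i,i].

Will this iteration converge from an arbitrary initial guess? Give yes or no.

no

A = D + L + U where D = diag(-9, -5, -9, 7, 10).
T_J = -D⁻¹(L+U): T[0,2] = -(-1)/(-9) = -0.1111; T[0,0] = 0.
  T[0,:] = [+0.0000  -0.4444  -0.1111  -0.6667  +0.4444]
  T[1,:] = [-1.0000  +0.0000  -0.2000  -0.2000  -0.2000]
  T[2,:] = [+0.6667  +0.1111  +0.0000  +0.3333  -0.5556]
  T[3,:] = [-0.7143  -0.2857  +0.4286  +0.0000  +0.1429]
  T[4,:] = [+0.6000  +0.1000  -0.5000  -0.4000  +0.0000]
|roots of det(T-λI)|: 1.2570, 0.9166, 0.6935, 0.2763, 0.0769.
ρ = 1.2570; 1.2570 > 1 ⇒ diverges.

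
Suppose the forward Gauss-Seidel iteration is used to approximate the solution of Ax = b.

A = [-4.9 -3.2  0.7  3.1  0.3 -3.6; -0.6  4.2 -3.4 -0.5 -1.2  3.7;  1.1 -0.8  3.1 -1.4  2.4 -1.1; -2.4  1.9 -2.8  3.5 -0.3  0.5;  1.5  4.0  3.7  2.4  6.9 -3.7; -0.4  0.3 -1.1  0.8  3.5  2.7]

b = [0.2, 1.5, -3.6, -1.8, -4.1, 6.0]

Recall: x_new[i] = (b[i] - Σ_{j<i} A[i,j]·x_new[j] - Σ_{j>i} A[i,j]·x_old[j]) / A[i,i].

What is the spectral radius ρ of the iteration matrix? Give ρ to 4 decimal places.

1.5450

Write A = D+L+U with D = diag(-4.9, 4.2, 3.1, 3.5, 6.9, 2.7).
T_GS = -(D+L)⁻¹U: row 0 first, T[0,4] = -(0.3)/(-4.9) = +0.0612; later rows by forward substitution.
  T[0,:] = [+0.0000 -0.6531 +0.1429 +0.6327 +0.0612 -0.7347]
  T[1,:] = [+0.0000 -0.0933 +0.8299 +0.2094 +0.2945 -0.9859]
  T[2,:] = [+0.0000 +0.2077 +0.1635 +0.2812 -0.7199 +0.3611]
  T[3,:] = [+0.0000 -0.2310 -0.2218 +0.5451 -0.6081 +0.1774]
  T[4,:] = [+0.0000 +0.1651 -0.5227 -0.5993 +0.4135 +1.0121]
  T[5,:] = [+0.0000 -0.1473 +0.7388 +0.8004 -0.6729 -1.2168]
|roots of det(T-λI)|: 1.5450, 0.7626, 0.7626, 0.1082, 0.0167, 0.0000.
spectral radius ρ = 1.5450; 1.5450 > 1: divergent.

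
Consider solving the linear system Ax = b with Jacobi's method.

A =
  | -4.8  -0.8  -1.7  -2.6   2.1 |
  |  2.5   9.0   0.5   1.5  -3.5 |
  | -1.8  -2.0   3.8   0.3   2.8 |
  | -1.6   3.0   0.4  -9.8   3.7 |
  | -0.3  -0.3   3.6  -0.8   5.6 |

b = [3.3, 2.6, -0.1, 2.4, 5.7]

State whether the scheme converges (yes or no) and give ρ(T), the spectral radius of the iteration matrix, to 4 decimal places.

Split A = D + L + U, D = diag(-4.8, 9, 3.8, -9.8, 5.6).
Jacobi T = -D⁻¹(L+U): T[1,4] = -(-3.5)/(9) = +0.3889; T[1,1] = 0.
  T[0,:] = [+0.0000 -0.1667 -0.3542 -0.5417 +0.4375]
  T[1,:] = [-0.2778 +0.0000 -0.0556 -0.1667 +0.3889]
  T[2,:] = [+0.4737 +0.5263 +0.0000 -0.0789 -0.7368]
  T[3,:] = [-0.1633 +0.3061 +0.0408 +0.0000 +0.3776]
  T[4,:] = [+0.0536 +0.0536 -0.6429 +0.1429 +0.0000]
|roots of det(T-λI)|: 0.8989, 0.5734, 0.4028, 0.4028, 0.3138.
ρ(T) = max|λ| = 0.8989; 0.8989 < 1 ⇒ converges.

yes, ρ = 0.8989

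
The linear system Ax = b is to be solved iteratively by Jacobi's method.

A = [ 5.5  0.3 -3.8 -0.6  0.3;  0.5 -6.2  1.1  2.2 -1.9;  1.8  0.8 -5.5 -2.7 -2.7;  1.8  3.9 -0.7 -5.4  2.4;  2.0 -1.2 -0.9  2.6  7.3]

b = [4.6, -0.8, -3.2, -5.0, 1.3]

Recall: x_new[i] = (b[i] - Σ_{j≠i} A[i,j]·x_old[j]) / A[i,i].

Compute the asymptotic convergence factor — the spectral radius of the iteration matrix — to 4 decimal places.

Diagonal D = diag(5.5, -6.2, -5.5, -5.4, 7.3); L, U strict lower/upper.
Jacobi: T = -D⁻¹(L+U), T[4,1] = -(-1.2)/(7.3) = +0.1644; T[4,4] = 0.
  T[0,:] = [+0.0000 -0.0545 +0.6909 +0.1091 -0.0545]
  T[1,:] = [+0.0806 +0.0000 +0.1774 +0.3548 -0.3065]
  T[2,:] = [+0.3273 +0.1455 +0.0000 -0.4909 -0.4909]
  T[3,:] = [+0.3333 +0.7222 -0.1296 +0.0000 +0.4444]
  T[4,:] = [-0.2740 +0.1644 +0.1233 -0.3562 +0.0000]
|roots of det(T-λI)|: 0.8538, 0.5443, 0.5443, 0.5316, 0.5316.
ρ(T) = max|λ| = 0.8538; 0.8538 < 1 ⇒ converges.

0.8538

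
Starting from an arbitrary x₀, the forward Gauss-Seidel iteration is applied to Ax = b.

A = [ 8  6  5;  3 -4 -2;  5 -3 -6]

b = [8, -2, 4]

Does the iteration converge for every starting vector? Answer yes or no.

yes

Let D = diag(8, -4, -6); L, U the strict triangles.
T_GS = -(D+L)⁻¹U: row 0 first, T[0,2] = -(5)/(8) = -0.6250; later rows by forward substitution.
  T[0,:] = [+0.0000, -0.7500, -0.6250]
  T[1,:] = [+0.0000, -0.5625, -0.9688]
  T[2,:] = [+0.0000, -0.3438, -0.0365]
eigenvalue magnitudes: 0.9337, 0.3347, 0.0000.
spectral radius ρ = 0.9337; 0.9337 < 1: convergent.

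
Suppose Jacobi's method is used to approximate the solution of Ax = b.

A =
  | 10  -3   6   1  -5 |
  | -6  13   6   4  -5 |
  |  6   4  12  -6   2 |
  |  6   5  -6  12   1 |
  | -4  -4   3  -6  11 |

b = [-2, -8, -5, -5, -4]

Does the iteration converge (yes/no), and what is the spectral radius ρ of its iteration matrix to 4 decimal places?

Write A = D+L+U with D = diag(10, 13, 12, 12, 11).
Jacobi: T = -D⁻¹(L+U), T[0,2] = -(6)/(10) = -0.6000; T[0,0] = 0.
  T[0,:] = [+0.0000  +0.3000  -0.6000  -0.1000  +0.5000]
  T[1,:] = [+0.4615  +0.0000  -0.4615  -0.3077  +0.3846]
  T[2,:] = [-0.5000  -0.3333  +0.0000  +0.5000  -0.1667]
  T[3,:] = [-0.5000  -0.4167  +0.5000  +0.0000  -0.0833]
  T[4,:] = [+0.3636  +0.3636  -0.2727  +0.5455  +0.0000]
|λ(T)| sorted: 1.3201, 0.6890, 0.5416, 0.3361, 0.2466.
ρ(T) = max|λ| = 1.3201; 1.3201 > 1 ⇒ diverges.

no, ρ = 1.3201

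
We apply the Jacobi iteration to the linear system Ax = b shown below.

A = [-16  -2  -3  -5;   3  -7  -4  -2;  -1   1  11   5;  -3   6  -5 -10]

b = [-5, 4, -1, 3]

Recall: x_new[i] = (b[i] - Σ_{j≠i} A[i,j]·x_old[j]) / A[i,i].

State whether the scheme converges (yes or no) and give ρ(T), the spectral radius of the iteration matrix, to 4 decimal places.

yes, ρ = 0.5832

Diagonal D = diag(-16, -7, 11, -10); L, U strict lower/upper.
T_J = -D⁻¹(L+U): T[3,1] = -(6)/(-10) = +0.6000; T[3,3] = 0.
  T[0,:] = [+0.0000 -0.1250 -0.1875 -0.3125]
  T[1,:] = [+0.4286 +0.0000 -0.5714 -0.2857]
  T[2,:] = [+0.0909 -0.0909 +0.0000 -0.4545]
  T[3,:] = [-0.3000 +0.6000 -0.5000 +0.0000]
|λ(T)| sorted: 0.5832, 0.4521, 0.3872, 0.3872.
ρ = 0.5832; 0.5832 < 1: convergent.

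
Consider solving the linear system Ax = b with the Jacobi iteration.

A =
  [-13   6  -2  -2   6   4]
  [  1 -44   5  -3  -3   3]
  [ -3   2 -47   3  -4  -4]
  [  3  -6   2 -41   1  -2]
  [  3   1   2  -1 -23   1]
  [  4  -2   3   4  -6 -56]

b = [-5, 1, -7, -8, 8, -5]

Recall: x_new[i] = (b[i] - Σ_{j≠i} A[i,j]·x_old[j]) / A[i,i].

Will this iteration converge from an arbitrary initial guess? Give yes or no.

A = D + L + U where D = diag(-13, -44, -47, -41, -23, -56).
T_J = -D⁻¹(L+U): T[1,5] = -(3)/(-44) = +0.0682; T[1,1] = 0.
  T[0,:] = [+0.0000 +0.4615 -0.1538 -0.1538 +0.4615 +0.3077]
  T[1,:] = [+0.0227 +0.0000 +0.1136 -0.0682 -0.0682 +0.0682]
  T[2,:] = [-0.0638 +0.0426 +0.0000 +0.0638 -0.0851 -0.0851]
  T[3,:] = [+0.0732 -0.1463 +0.0488 +0.0000 +0.0244 -0.0488]
  T[4,:] = [+0.1304 +0.0435 +0.0870 -0.0435 +0.0000 +0.0435]
  T[5,:] = [+0.0714 -0.0357 +0.0536 +0.0714 -0.1071 +0.0000]
|λ(T)| sorted: 0.3310, 0.2116, 0.2116, 0.1223, 0.0600, 0.0600.
spectral radius ρ = 0.3310; 0.3310 < 1, so it converges for any x₀.

yes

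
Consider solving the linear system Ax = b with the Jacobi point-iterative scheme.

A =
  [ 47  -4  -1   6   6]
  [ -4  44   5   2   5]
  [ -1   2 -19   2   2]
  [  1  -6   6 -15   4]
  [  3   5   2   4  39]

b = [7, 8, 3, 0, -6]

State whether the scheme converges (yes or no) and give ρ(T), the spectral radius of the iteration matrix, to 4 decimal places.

yes, ρ = 0.2664

Let D = diag(47, 44, -19, -15, 39); L, U the strict triangles.
Jacobi: T = -D⁻¹(L+U), T[4,2] = -(2)/(39) = -0.0513; T[4,4] = 0.
  T[0,:] = [+0.0000, +0.0851, +0.0213, -0.1277, -0.1277]
  T[1,:] = [+0.0909, +0.0000, -0.1136, -0.0455, -0.1136]
  T[2,:] = [-0.0526, +0.1053, +0.0000, +0.1053, +0.1053]
  T[3,:] = [+0.0667, -0.4000, +0.4000, +0.0000, +0.2667]
  T[4,:] = [-0.0769, -0.1282, -0.0513, -0.1026, +0.0000]
|roots of det(T-λI)|: 0.2664, 0.2160, 0.2160, 0.0863, 0.0863.
ρ = 0.2664; 0.2664 < 1 ⇒ converges.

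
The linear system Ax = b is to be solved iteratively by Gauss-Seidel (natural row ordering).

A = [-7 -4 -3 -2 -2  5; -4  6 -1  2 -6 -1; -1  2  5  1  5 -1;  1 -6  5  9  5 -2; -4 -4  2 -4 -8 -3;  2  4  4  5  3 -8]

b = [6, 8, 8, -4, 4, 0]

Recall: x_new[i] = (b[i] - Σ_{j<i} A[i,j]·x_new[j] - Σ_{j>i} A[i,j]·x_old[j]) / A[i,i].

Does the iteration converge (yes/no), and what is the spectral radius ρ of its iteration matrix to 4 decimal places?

Let D = diag(-7, 6, 5, 9, -8, -8); L, U the strict triangles.
Gauss-Seidel: T = -(D+L)⁻¹U, row 0 first, T[0,3] = -(-2)/(-7) = -0.2857; later rows by forward substitution.
  T[0,:] = [+0.0000  -0.5714  -0.4286  -0.2857  -0.2857  +0.7143]
  T[1,:] = [+0.0000  -0.3810  -0.1190  -0.5238  +0.8095  +0.6429]
  T[2,:] = [+0.0000  +0.0381  -0.0381  -0.0476  -1.3810  +0.0857]
  T[3,:] = [+0.0000  -0.2116  -0.0106  -0.2910  +0.7831  +0.5238]
  T[4,:] = [+0.0000  +0.5915  +0.2696  +0.5384  -0.9987  -1.2940]
  T[5,:] = [+0.0000  -0.2247  -0.0912  -0.3371  -0.2422  +0.3850]
eigenvalue magnitudes: 1.5822, 0.2519, 0.1905, 0.1143, 0.1143, 0.0000.
spectral radius ρ = 1.5822; 1.5822 > 1: divergent.

no, ρ = 1.5822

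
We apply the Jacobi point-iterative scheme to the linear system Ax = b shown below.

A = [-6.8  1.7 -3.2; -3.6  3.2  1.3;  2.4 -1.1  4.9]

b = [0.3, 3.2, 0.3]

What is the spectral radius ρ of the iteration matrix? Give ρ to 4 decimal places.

0.7188

Write A = D+L+U with D = diag(-6.8, 3.2, 4.9).
Jacobi T = -D⁻¹(L+U): T[1,0] = -(-3.6)/(3.2) = +1.1250; T[1,1] = 0.
  T[0,:] = [+0.0000, +0.2500, -0.4706]
  T[1,:] = [+1.1250, +0.0000, -0.4062]
  T[2,:] = [-0.4898, +0.2245, +0.0000]
eigenvalue magnitudes: 0.7188, 0.5412, 0.1776.
spectral radius ρ = 0.7188; 0.7188 < 1: convergent.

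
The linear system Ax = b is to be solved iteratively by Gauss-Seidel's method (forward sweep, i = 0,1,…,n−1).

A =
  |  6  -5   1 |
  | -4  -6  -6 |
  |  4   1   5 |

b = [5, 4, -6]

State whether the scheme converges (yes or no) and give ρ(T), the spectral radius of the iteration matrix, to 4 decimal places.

Let D = diag(6, -6, 5); L, U the strict triangles.
T_GS = -(D+L)⁻¹U: row 0 first, T[0,2] = -(1)/(6) = -0.1667; later rows by forward substitution.
  T[0,:] = [+0.0000, +0.8333, -0.1667]
  T[1,:] = [+0.0000, -0.5556, -0.8889]
  T[2,:] = [+0.0000, -0.5556, +0.3111]
|eigenvalues of T|: 0.9478, 0.7034, 0.0000.
ρ = 0.9478; 0.9478 < 1, so it converges for any x₀.

yes, ρ = 0.9478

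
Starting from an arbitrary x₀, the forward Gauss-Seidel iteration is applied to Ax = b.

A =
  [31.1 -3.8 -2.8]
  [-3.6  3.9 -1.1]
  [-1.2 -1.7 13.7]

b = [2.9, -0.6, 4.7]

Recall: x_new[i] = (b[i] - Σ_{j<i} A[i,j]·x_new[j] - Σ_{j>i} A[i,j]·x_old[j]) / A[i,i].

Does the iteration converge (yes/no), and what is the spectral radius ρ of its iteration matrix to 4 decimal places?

yes, ρ = 0.1825

Split A = D + L + U, D = diag(31.1, 3.9, 13.7).
T_GS = -(D+L)⁻¹U: row 0 first, T[0,2] = -(-2.8)/(31.1) = +0.0900; later rows by forward substitution.
  T[0,:] = [+0.0000 +0.1222 +0.0900]
  T[1,:] = [+0.0000 +0.1128 +0.3652]
  T[2,:] = [+0.0000 +0.0247 +0.0532]
moduli |λ_i(T)| = 0.1825, 0.0165, 0.0000.
spectral radius ρ = 0.1825; 0.1825 < 1 ⇒ converges.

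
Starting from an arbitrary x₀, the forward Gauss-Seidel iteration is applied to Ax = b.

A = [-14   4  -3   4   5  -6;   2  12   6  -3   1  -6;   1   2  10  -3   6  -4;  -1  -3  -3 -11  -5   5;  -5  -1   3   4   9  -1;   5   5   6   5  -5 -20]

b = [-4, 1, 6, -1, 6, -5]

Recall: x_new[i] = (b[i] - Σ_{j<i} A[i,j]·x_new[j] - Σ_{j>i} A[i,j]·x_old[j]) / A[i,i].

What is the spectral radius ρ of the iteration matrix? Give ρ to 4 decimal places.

Diagonal D = diag(-14, 12, 10, -11, 9, -20); L, U strict lower/upper.
Gauss-Seidel: T = -(D+L)⁻¹U, row 0 first, T[0,3] = -(4)/(-14) = +0.2857; later rows by forward substitution.
  T[0,:] = [+0.0000 +0.2857 -0.2143 +0.2857 +0.3571 -0.4286]
  T[1,:] = [+0.0000 -0.0476 -0.4643 +0.2024 -0.1429 +0.5714]
  T[2,:] = [+0.0000 -0.0190 +0.1143 +0.2310 -0.6071 +0.3286]
  T[3,:] = [+0.0000 -0.0078 +0.1149 -0.1442 -0.2825 +0.2481]
  T[4,:] = [+0.0000 +0.1633 -0.2598 +0.1683 +0.5105 -0.2833]
  T[5,:] = [+0.0000 +0.0110 -0.0417 +0.1132 -0.3268 +0.2671]
|eigenvalues of T|: 0.8818, 0.2491, 0.1513, 0.1513, 0.1076, 0.0000.
ρ(T) = max|λ| = 0.8818; 0.8818 < 1 ⇒ converges.

0.8818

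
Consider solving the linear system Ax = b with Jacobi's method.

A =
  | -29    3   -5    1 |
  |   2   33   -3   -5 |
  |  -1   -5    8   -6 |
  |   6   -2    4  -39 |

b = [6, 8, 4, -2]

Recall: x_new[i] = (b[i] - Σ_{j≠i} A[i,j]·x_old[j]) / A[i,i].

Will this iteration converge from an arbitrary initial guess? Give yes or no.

yes

Let D = diag(-29, 33, 8, -39); L, U the strict triangles.
Jacobi T = -D⁻¹(L+U): T[1,2] = -(-3)/(33) = +0.0909; T[1,1] = 0.
  T[0,:] = [+0.0000 +0.1034 -0.1724 +0.0345]
  T[1,:] = [-0.0606 +0.0000 +0.0909 +0.1515]
  T[2,:] = [+0.1250 +0.6250 +0.0000 +0.7500]
  T[3,:] = [+0.1538 -0.0513 +0.1026 +0.0000]
moduli |λ_i(T)| = 0.3075, 0.2527, 0.1807, 0.1259.
spectral radius ρ = 0.3075; 0.3075 < 1, so it converges for any x₀.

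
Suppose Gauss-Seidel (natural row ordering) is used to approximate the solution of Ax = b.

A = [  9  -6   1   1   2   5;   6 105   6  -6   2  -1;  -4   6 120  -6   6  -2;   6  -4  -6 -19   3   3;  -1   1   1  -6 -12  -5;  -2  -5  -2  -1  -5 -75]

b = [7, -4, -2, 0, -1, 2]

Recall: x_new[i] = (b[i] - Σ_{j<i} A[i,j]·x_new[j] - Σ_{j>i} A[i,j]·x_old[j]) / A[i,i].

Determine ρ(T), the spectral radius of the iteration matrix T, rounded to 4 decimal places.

0.2187

Diagonal D = diag(9, 105, 120, -19, -12, -75); L, U strict lower/upper.
T_GS = -(D+L)⁻¹U: row 0 first, T[0,3] = -(1)/(9) = -0.1111; later rows by forward substitution.
  T[0,:] = [+0.0000  +0.6667  -0.1111  -0.1111  -0.2222  -0.5556]
  T[1,:] = [+0.0000  -0.0381  -0.0508  +0.0635  -0.0063  +0.0413]
  T[2,:] = [+0.0000  +0.0241  -0.0012  +0.0431  -0.0571  -0.0039]
  T[3,:] = [+0.0000  +0.2109  -0.0240  -0.0621  +0.1071  -0.0250]
  T[4,:] = [+0.0000  -0.1622  +0.0169  +0.0492  -0.0403  -0.3548]
  T[5,:] = [+0.0000  -0.0079  +0.0056  -0.0049  +0.0091  +0.0362]
|roots of det(T-λI)|: 0.2187, 0.0942, 0.0942, 0.0415, 0.0415, 0.0000.
ρ(T) = max|λ| = 0.2187; 0.2187 < 1 ⇒ converges.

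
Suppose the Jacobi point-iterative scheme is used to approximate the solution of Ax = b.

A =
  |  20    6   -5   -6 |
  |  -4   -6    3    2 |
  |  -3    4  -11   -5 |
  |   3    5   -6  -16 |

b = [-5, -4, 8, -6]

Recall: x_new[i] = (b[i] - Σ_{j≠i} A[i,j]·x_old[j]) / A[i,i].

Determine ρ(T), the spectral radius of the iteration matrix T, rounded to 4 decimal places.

0.9365

Let D = diag(20, -6, -11, -16); L, U the strict triangles.
T_J = -D⁻¹(L+U): T[1,2] = -(3)/(-6) = +0.5000; T[1,1] = 0.
  T[0,:] = [+0.0000 -0.3000 +0.2500 +0.3000]
  T[1,:] = [-0.6667 +0.0000 +0.5000 +0.3333]
  T[2,:] = [-0.2727 +0.3636 +0.0000 -0.4545]
  T[3,:] = [+0.1875 +0.3125 -0.3750 +0.0000]
eigenvalue magnitudes: 0.9365, 0.5382, 0.3456, 0.0527.
ρ(T) = max|λ| = 0.9365; 0.9365 < 1: convergent.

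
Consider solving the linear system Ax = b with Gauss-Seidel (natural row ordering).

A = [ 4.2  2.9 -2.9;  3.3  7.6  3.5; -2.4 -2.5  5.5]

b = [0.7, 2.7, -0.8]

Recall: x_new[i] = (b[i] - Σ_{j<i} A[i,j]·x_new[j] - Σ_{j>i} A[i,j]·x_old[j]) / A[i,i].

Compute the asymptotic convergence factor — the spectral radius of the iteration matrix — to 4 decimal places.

Let D = diag(4.2, 7.6, 5.5); L, U the strict triangles.
Gauss-Seidel: T = -(D+L)⁻¹U, row 0 first, T[0,1] = -(2.9)/(4.2) = -0.6905; later rows by forward substitution.
  T[0,:] = [+0.0000, -0.6905, +0.6905]
  T[1,:] = [+0.0000, +0.2998, -0.7603]
  T[2,:] = [+0.0000, -0.1650, -0.0443]
|roots of det(T-λI)|: 0.5215, 0.2660, 0.0000.
ρ = 0.5215; 0.5215 < 1, so it converges for any x₀.

0.5215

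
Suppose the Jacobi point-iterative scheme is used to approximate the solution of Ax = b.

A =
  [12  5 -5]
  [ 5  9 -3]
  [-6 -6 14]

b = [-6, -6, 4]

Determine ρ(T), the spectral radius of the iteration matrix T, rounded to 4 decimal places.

A = D + L + U where D = diag(12, 9, 14).
T_J = -D⁻¹(L+U): T[1,2] = -(-3)/(9) = +0.3333; T[1,1] = 0.
  T[0,:] = [+0.0000 -0.4167 +0.4167]
  T[1,:] = [-0.5556 +0.0000 +0.3333]
  T[2,:] = [+0.4286 +0.4286 +0.0000]
moduli |λ_i(T)| = 0.8589, 0.4299, 0.4299.
ρ(T) = max|λ| = 0.8589; 0.8589 < 1: convergent.

0.8589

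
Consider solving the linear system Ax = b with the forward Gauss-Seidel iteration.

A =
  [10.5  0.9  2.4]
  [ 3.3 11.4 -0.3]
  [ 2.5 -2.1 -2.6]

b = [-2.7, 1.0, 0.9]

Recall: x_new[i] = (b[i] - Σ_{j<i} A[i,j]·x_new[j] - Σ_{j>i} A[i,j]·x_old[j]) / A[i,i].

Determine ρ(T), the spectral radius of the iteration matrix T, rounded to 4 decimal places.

A = D + L + U where D = diag(10.5, 11.4, -2.6).
T_GS = -(D+L)⁻¹U: row 0 first, T[0,2] = -(2.4)/(10.5) = -0.2286; later rows by forward substitution.
  T[0,:] = [+0.0000, -0.0857, -0.2286]
  T[1,:] = [+0.0000, +0.0248, +0.0925]
  T[2,:] = [+0.0000, -0.1025, -0.2945]
|λ(T)| sorted: 0.2614, 0.0083, 0.0000.
ρ(T) = max|λ| = 0.2614; 0.2614 < 1 ⇒ converges.

0.2614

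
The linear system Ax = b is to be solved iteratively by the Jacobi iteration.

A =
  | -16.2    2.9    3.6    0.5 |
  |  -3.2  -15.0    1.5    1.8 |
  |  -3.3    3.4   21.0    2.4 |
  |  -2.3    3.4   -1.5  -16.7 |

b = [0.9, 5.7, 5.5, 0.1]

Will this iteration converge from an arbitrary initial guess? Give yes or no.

Let D = diag(-16.2, -15, 21, -16.7); L, U the strict triangles.
Jacobi: T = -D⁻¹(L+U), T[3,1] = -(3.4)/(-16.7) = +0.2036; T[3,3] = 0.
  T[0,:] = [+0.0000  +0.1790  +0.2222  +0.0309]
  T[1,:] = [-0.2133  +0.0000  +0.1000  +0.1200]
  T[2,:] = [+0.1571  -0.1619  +0.0000  -0.1143]
  T[3,:] = [-0.1377  +0.2036  -0.0898  +0.0000]
|λ(T)| sorted: 0.2520, 0.1914, 0.1914, 0.1245.
ρ = 0.2520; 0.2520 < 1: convergent.

yes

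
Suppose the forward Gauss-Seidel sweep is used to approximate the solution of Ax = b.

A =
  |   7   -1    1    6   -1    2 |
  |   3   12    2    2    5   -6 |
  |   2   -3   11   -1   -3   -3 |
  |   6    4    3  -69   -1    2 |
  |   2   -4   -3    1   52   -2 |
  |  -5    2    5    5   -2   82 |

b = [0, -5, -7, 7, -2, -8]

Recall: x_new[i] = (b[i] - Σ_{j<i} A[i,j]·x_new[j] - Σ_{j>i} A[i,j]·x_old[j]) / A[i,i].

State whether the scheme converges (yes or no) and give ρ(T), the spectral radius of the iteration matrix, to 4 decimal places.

yes, ρ = 0.1762

Diagonal D = diag(7, 12, 11, -69, 52, 82); L, U strict lower/upper.
Gauss-Seidel: T = -(D+L)⁻¹U, row 0 first, T[0,3] = -(6)/(7) = -0.8571; later rows by forward substitution.
  T[0,:] = [+0.0000 +0.1429 -0.1429 -0.8571 +0.1429 -0.2857]
  T[1,:] = [+0.0000 -0.0357 -0.1310 +0.0476 -0.4524 +0.5714]
  T[2,:] = [+0.0000 -0.0357 -0.0097 +0.2597 +0.1234 +0.4805]
  T[3,:] = [+0.0000 +0.0088 -0.0204 -0.0605 -0.0229 +0.0582]
  T[4,:] = [+0.0000 -0.0105 -0.0047 +0.0528 -0.0327 +0.1200]
  T[5,:] = [+0.0000 +0.0110 -0.0038 -0.0643 +0.0128 -0.0613]
moduli |λ_i(T)| = 0.1762, 0.0764, 0.0764, 0.0170, 0.0042, 0.0000.
ρ = 0.1762; 0.1762 < 1, so it converges for any x₀.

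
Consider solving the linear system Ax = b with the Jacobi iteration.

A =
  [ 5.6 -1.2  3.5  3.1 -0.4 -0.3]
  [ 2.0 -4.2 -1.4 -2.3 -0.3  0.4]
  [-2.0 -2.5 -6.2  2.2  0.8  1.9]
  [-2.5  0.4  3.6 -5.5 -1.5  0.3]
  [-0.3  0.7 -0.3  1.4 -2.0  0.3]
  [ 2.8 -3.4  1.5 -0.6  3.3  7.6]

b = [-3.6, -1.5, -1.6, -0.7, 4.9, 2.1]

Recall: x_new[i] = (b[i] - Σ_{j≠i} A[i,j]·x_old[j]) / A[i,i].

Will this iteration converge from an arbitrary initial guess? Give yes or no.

A = D + L + U where D = diag(5.6, -4.2, -6.2, -5.5, -2, 7.6).
Jacobi: T = -D⁻¹(L+U), T[0,2] = -(3.5)/(5.6) = -0.6250; T[0,0] = 0.
  T[0,:] = [+0.0000 +0.2143 -0.6250 -0.5536 +0.0714 +0.0536]
  T[1,:] = [+0.4762 +0.0000 -0.3333 -0.5476 -0.0714 +0.0952]
  T[2,:] = [-0.3226 -0.4032 +0.0000 +0.3548 +0.1290 +0.3065]
  T[3,:] = [-0.4545 +0.0727 +0.6545 +0.0000 -0.2727 +0.0545]
  T[4,:] = [-0.1500 +0.3500 -0.1500 +0.7000 +0.0000 +0.1500]
  T[5,:] = [-0.3684 +0.4474 -0.1974 +0.0789 -0.4342 +0.0000]
moduli |λ_i(T)| = 1.1567, 0.6584, 0.6584, 0.4608, 0.3697, 0.3697.
ρ = 1.1567; 1.1567 > 1 ⇒ diverges.

no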